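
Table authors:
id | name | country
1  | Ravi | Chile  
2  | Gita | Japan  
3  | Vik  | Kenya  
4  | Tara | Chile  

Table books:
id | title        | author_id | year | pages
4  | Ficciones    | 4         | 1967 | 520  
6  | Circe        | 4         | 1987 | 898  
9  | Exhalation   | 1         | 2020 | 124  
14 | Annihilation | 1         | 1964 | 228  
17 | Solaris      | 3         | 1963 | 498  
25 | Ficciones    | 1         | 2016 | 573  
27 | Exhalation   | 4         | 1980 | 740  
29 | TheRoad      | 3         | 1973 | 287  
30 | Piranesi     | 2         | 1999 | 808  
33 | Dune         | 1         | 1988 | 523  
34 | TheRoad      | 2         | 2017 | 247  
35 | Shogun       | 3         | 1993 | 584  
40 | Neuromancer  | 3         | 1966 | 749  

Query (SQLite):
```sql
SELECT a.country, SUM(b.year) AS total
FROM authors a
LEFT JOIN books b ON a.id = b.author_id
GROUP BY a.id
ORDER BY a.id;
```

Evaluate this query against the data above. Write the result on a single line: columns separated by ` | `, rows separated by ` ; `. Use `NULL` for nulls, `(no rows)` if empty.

Chile | 7988 ; Japan | 4016 ; Kenya | 7895 ; Chile | 5934

LEFT JOIN keeps every authors row; unmatched ones get NULL for books columns.
Group by authors.id and compute SUM(b.year). SUM over an all-NULL group is NULL.
  1: ids {9, 14, 25, 33} → SUM(b.year)=7988
  2: ids {30, 34} → SUM(b.year)=4016
  3: ids {17, 29, 35, 40} → SUM(b.year)=7895
  4: ids {4, 6, 27} → SUM(b.year)=5934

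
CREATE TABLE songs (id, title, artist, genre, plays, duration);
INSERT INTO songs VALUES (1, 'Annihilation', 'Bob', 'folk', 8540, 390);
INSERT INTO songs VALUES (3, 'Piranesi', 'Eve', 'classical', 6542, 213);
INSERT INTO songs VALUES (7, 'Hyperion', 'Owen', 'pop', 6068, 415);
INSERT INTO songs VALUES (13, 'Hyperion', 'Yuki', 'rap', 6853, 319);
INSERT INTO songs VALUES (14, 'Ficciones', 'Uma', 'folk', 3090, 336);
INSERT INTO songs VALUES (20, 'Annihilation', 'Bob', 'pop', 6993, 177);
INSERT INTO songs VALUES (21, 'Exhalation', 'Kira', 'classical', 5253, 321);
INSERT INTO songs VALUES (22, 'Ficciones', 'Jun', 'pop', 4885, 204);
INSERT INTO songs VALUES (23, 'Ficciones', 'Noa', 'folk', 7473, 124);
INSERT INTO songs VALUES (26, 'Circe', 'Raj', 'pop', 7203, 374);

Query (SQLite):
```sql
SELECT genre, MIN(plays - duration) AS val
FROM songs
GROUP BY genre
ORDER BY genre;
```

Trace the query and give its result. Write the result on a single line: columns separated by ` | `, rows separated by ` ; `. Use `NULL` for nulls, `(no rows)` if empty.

classical | 4932 ; folk | 2754 ; pop | 4681 ; rap | 6534

For each row compute plays - duration.
Group by genre; take MIN of the expression per group.
  classical: ids {3, 21} → MIN(plays - duration)=4932
  folk: ids {1, 14, 23} → MIN(plays - duration)=2754
  pop: ids {7, 20, 22, 26} → MIN(plays - duration)=4681
  rap: ids {13} → MIN(plays - duration)=6534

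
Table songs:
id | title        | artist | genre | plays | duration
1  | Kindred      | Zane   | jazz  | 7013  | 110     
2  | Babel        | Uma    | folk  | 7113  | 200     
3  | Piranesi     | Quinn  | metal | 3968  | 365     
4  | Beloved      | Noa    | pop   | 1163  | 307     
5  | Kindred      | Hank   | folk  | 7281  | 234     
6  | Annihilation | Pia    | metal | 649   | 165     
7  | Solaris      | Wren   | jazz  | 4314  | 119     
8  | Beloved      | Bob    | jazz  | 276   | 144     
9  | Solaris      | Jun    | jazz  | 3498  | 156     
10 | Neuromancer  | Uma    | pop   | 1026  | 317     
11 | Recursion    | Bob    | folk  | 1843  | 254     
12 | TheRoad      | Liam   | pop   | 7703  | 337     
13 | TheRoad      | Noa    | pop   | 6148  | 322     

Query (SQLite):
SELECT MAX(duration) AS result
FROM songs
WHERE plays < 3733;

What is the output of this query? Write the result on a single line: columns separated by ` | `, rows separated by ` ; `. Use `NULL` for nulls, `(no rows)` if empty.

317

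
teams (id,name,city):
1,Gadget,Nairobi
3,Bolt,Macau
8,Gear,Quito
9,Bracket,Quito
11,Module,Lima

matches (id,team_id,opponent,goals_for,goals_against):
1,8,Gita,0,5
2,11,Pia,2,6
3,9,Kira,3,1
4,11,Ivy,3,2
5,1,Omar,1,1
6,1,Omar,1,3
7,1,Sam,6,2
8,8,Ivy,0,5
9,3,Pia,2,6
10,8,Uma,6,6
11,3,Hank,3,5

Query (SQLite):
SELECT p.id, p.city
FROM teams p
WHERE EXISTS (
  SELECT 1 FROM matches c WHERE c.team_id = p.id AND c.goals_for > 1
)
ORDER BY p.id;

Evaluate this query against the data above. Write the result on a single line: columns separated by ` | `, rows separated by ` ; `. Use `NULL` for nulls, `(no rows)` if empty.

For each teams row, check whether any matches with matching team_id has goals_for > 1.
Keep rows where that is true.

1 | Nairobi ; 3 | Macau ; 8 | Quito ; 9 | Quito ; 11 | Lima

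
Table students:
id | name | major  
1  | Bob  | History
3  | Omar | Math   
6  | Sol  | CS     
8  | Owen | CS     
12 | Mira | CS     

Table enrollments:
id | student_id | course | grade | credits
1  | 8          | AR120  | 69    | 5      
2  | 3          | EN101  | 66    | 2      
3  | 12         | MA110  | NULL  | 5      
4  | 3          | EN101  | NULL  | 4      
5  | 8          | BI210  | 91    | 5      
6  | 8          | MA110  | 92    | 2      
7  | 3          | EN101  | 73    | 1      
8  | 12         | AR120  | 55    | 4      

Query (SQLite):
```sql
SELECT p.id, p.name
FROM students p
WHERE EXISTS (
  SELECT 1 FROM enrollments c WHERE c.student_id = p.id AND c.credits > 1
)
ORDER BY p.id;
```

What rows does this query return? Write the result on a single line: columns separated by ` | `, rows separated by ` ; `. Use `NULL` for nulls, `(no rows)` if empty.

For each students row, check whether any enrollments with matching student_id has credits > 1.
Keep rows where that is true.

3 | Omar ; 8 | Owen ; 12 | Mira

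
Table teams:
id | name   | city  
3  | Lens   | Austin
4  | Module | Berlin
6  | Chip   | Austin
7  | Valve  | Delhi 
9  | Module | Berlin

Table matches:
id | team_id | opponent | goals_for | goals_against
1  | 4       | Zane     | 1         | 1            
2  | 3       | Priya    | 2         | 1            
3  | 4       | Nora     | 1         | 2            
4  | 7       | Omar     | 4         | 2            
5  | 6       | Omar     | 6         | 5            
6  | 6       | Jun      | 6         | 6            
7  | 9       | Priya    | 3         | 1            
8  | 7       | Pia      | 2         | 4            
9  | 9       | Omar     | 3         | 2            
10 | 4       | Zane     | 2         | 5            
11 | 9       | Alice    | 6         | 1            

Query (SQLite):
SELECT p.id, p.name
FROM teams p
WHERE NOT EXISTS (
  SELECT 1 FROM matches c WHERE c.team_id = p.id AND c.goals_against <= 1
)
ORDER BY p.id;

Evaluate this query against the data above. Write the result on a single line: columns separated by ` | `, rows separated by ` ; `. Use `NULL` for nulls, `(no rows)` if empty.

For each teams row, check whether any matches with matching team_id has goals_against <= 1.
Keep rows where that is false.

6 | Chip ; 7 | Valve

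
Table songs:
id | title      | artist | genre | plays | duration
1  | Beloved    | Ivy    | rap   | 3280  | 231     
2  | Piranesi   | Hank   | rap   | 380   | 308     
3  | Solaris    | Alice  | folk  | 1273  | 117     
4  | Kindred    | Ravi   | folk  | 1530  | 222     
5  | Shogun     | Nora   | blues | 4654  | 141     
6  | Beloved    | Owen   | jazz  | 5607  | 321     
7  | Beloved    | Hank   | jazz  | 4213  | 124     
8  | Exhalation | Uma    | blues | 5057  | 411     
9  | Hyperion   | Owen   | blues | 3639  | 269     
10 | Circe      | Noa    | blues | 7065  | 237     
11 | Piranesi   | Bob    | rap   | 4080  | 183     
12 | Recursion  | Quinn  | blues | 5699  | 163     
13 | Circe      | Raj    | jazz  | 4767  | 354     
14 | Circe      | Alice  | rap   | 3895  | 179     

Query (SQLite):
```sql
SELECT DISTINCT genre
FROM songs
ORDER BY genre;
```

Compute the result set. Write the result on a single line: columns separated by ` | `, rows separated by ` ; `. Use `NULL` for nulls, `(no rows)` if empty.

blues ; folk ; jazz ; rap

Collect distinct genre values from songs.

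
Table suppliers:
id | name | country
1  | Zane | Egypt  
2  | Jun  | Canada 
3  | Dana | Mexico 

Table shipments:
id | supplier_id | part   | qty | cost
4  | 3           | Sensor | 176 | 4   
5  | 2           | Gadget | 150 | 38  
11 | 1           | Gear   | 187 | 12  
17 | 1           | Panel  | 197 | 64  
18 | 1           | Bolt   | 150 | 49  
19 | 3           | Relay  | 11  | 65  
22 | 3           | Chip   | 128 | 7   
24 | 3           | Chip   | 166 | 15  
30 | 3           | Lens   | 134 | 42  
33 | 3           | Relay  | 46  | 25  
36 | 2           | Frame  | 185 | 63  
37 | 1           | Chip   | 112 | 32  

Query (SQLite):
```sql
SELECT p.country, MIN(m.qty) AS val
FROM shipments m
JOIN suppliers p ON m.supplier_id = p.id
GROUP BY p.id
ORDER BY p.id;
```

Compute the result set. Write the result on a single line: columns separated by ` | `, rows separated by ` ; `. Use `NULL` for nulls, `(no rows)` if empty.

Join each shipments row to its suppliers via supplier_id.
Group joined rows by suppliers.id; compute MIN(m.qty) per group.
  1: ids {11, 17, 18, 37} → MIN(m.qty)=112
  2: ids {5, 36} → MIN(m.qty)=150
  3: ids {4, 19, 22, 24, 30, 33} → MIN(m.qty)=11

Egypt | 112 ; Canada | 150 ; Mexico | 11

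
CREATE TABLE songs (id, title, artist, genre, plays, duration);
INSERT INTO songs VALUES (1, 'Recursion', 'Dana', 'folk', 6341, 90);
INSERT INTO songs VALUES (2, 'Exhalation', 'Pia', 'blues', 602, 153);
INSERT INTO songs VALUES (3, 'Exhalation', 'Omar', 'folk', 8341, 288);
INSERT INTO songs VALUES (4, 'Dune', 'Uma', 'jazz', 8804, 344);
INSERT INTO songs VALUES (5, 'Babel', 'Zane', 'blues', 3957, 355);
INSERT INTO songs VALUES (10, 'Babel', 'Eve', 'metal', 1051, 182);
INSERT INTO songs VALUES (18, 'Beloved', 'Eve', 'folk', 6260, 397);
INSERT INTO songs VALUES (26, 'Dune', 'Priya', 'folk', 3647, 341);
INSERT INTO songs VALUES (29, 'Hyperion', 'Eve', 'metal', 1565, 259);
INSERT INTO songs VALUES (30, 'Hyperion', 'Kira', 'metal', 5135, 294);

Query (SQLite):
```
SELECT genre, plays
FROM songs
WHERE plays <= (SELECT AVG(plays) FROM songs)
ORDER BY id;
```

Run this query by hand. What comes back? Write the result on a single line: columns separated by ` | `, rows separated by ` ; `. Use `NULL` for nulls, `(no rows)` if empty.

blues | 602 ; blues | 3957 ; metal | 1051 ; folk | 3647 ; metal | 1565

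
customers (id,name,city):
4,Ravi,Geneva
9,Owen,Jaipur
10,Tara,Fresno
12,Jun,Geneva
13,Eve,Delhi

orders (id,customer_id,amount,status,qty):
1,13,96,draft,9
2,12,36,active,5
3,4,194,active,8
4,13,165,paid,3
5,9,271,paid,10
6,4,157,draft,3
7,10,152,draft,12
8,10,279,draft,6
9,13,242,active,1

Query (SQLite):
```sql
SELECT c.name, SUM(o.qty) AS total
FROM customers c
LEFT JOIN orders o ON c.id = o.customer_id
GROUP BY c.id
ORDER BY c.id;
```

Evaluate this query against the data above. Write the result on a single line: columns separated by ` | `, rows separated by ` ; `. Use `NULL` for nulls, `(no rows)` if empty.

LEFT JOIN keeps every customers row; unmatched ones get NULL for orders columns.
Group by customers.id and compute SUM(o.qty). SUM over an all-NULL group is NULL.
  4: ids {3, 6} → SUM(o.qty)=11
  9: ids {5} → SUM(o.qty)=10
  10: ids {7, 8} → SUM(o.qty)=18
  12: ids {2} → SUM(o.qty)=5
  13: ids {1, 4, 9} → SUM(o.qty)=13

Ravi | 11 ; Owen | 10 ; Tara | 18 ; Jun | 5 ; Eve | 13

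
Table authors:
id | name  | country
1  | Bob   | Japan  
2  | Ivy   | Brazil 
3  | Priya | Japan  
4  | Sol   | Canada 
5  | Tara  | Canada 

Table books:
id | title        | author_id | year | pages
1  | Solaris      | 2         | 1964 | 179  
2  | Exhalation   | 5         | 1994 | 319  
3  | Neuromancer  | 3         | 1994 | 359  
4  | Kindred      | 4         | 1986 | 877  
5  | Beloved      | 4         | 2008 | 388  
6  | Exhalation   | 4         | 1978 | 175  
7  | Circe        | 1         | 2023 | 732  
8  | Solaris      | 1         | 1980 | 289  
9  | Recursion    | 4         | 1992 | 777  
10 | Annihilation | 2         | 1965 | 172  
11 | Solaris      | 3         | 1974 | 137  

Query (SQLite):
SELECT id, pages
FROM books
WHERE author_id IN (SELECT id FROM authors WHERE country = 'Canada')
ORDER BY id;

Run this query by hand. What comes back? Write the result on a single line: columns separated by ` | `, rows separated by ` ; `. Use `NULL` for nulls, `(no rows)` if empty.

2 | 319 ; 4 | 877 ; 5 | 388 ; 6 | 175 ; 9 | 777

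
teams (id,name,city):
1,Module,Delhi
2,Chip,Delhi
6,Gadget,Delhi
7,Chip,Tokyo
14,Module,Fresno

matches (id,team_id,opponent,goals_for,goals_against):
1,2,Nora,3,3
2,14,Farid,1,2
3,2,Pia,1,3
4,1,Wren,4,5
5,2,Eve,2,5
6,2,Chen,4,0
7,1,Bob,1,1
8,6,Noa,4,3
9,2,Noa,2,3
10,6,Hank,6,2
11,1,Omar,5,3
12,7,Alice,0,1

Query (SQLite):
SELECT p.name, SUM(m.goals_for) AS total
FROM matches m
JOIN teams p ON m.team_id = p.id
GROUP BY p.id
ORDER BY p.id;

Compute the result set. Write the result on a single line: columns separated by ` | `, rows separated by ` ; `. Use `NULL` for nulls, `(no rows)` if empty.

Join each matches row to its teams via team_id.
Group joined rows by teams.id; compute SUM(m.goals_for) per group.
  1: ids {4, 7, 11} → SUM(m.goals_for)=10
  2: ids {1, 3, 5, 6, 9} → SUM(m.goals_for)=12
  6: ids {8, 10} → SUM(m.goals_for)=10
  7: ids {12} → SUM(m.goals_for)=0
  14: ids {2} → SUM(m.goals_for)=1

Module | 10 ; Chip | 12 ; Gadget | 10 ; Chip | 0 ; Module | 1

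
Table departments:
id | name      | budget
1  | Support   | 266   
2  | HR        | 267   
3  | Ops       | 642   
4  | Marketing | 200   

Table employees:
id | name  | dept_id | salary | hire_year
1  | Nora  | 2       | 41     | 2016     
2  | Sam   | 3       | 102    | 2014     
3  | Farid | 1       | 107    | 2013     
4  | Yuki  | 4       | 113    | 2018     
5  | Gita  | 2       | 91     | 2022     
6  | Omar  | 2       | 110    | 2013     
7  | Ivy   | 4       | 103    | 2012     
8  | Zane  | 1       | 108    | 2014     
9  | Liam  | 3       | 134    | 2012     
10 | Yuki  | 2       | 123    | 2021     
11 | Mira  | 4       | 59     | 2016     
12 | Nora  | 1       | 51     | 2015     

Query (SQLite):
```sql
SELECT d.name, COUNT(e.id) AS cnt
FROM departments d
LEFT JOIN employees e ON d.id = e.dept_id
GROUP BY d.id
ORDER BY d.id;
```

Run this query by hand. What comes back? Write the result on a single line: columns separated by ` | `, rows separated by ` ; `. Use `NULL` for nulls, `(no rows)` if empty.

LEFT JOIN keeps every departments row; unmatched ones get NULL for employees columns.
Group by departments.id and compute COUNT(e.id). COUNT(col) of an all-NULL group is 0.
  1: ids {3, 8, 12} → COUNT(e.id)=3
  2: ids {1, 5, 6, 10} → COUNT(e.id)=4
  3: ids {2, 9} → COUNT(e.id)=2
  4: ids {4, 7, 11} → COUNT(e.id)=3

Support | 3 ; HR | 4 ; Ops | 2 ; Marketing | 3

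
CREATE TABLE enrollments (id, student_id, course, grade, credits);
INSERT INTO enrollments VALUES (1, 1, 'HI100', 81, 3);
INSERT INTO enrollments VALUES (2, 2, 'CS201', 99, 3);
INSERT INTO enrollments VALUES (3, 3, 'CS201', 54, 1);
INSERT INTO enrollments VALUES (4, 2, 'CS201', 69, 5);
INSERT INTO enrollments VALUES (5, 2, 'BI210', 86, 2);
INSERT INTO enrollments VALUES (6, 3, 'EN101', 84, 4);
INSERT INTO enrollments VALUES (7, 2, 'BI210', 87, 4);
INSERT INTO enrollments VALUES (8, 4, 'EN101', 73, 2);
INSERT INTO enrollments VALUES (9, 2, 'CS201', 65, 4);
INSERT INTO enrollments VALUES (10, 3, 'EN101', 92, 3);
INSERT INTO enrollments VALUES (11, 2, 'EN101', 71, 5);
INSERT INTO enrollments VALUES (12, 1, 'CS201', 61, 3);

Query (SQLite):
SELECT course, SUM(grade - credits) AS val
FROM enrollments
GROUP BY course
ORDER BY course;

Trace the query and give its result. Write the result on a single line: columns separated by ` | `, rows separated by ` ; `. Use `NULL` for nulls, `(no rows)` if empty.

For each row compute grade - credits.
Group by course; take SUM of the expression per group.
  BI210: ids {5, 7} → SUM(grade - credits)=167
  CS201: ids {2, 3, 4, 9, 12} → SUM(grade - credits)=332
  EN101: ids {6, 8, 10, 11} → SUM(grade - credits)=306
  HI100: ids {1} → SUM(grade - credits)=78

BI210 | 167 ; CS201 | 332 ; EN101 | 306 ; HI100 | 78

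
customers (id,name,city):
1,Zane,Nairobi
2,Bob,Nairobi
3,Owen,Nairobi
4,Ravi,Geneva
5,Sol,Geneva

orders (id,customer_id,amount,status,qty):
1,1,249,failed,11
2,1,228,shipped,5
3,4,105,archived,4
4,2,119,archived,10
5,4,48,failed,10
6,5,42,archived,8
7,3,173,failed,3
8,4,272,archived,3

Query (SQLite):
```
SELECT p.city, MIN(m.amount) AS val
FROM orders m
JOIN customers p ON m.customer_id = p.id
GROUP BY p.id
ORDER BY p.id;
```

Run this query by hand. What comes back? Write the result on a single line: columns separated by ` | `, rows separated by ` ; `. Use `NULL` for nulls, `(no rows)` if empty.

Join each orders row to its customers via customer_id.
Group joined rows by customers.id; compute MIN(m.amount) per group.
  1: ids {1, 2} → MIN(m.amount)=228
  2: ids {4} → MIN(m.amount)=119
  3: ids {7} → MIN(m.amount)=173
  4: ids {3, 5, 8} → MIN(m.amount)=48
  5: ids {6} → MIN(m.amount)=42

Nairobi | 228 ; Nairobi | 119 ; Nairobi | 173 ; Geneva | 48 ; Geneva | 42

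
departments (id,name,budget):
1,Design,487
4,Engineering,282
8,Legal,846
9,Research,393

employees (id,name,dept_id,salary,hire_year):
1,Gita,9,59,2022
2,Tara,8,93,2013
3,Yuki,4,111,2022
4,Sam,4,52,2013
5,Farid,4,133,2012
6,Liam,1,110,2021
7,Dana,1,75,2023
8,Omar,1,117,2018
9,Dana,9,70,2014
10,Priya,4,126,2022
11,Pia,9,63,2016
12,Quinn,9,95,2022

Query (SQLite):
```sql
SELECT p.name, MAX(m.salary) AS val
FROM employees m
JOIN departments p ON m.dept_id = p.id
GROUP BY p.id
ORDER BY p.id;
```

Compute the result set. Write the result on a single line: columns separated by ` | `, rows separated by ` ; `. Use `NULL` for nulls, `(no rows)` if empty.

Design | 117 ; Engineering | 133 ; Legal | 93 ; Research | 95

Join each employees row to its departments via dept_id.
Group joined rows by departments.id; compute MAX(m.salary) per group.
  1: ids {6, 7, 8} → MAX(m.salary)=117
  4: ids {3, 4, 5, 10} → MAX(m.salary)=133
  8: ids {2} → MAX(m.salary)=93
  9: ids {1, 9, 11, 12} → MAX(m.salary)=95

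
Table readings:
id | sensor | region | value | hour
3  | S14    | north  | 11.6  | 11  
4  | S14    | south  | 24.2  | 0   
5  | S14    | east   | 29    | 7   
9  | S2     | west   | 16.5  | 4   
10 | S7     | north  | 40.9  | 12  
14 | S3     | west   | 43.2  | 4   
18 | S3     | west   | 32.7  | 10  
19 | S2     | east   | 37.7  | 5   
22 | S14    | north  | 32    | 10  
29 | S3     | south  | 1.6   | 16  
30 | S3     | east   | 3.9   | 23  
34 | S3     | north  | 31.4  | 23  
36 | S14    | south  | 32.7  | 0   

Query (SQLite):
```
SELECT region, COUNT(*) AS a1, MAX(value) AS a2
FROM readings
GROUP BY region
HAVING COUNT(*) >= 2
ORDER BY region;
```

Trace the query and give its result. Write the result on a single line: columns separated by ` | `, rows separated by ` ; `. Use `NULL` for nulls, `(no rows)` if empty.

Group readings by region.
Per group compute: COUNT(*), MAX(value).
HAVING: drop groups with fewer than 2 rows.
  east: ids {5, 19, 30} → COUNT(*)=3, MAX(value)=37.7
  north: ids {3, 10, 22, 34} → COUNT(*)=4, MAX(value)=40.9
  south: ids {4, 29, 36} → COUNT(*)=3, MAX(value)=32.7
  west: ids {9, 14, 18} → COUNT(*)=3, MAX(value)=43.2

east | 3 | 37.7 ; north | 4 | 40.9 ; south | 3 | 32.7 ; west | 3 | 43.2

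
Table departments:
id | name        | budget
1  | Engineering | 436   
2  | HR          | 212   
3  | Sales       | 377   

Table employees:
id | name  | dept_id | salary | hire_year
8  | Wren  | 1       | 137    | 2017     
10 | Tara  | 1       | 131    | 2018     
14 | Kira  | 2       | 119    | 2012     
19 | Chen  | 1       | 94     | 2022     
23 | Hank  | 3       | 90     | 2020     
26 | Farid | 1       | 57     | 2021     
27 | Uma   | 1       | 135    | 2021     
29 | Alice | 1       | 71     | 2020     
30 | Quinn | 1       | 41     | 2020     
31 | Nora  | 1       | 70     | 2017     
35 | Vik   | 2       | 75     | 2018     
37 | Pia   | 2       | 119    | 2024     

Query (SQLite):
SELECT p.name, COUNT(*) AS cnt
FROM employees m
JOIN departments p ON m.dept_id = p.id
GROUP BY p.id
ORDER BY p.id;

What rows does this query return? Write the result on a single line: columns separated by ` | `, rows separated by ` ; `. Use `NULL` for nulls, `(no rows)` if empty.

Join each employees row to its departments via dept_id.
Group joined rows by departments.id; compute COUNT(*) per group.
  1: ids {8, 10, 19, 26, 27, 29, 30, 31} → COUNT(*)=8
  2: ids {14, 35, 37} → COUNT(*)=3
  3: ids {23} → COUNT(*)=1

Engineering | 8 ; HR | 3 ; Sales | 1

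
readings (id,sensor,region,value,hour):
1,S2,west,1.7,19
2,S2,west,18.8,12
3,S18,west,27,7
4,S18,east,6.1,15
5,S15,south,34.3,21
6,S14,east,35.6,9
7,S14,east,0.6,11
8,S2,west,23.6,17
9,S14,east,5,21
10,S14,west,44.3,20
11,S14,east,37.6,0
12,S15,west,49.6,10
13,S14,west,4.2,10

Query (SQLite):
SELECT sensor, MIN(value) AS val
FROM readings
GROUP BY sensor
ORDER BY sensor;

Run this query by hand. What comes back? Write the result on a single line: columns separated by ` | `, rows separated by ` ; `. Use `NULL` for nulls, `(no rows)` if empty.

S14 | 0.6 ; S15 | 34.3 ; S18 | 6.1 ; S2 | 1.7

Partition readings by sensor; compute MIN(value) within each group.
  S14: ids {6, 7, 9, 10, 11, 13} → MIN(value)=0.6
  S15: ids {5, 12} → MIN(value)=34.3
  S18: ids {3, 4} → MIN(value)=6.1
  S2: ids {1, 2, 8} → MIN(value)=1.7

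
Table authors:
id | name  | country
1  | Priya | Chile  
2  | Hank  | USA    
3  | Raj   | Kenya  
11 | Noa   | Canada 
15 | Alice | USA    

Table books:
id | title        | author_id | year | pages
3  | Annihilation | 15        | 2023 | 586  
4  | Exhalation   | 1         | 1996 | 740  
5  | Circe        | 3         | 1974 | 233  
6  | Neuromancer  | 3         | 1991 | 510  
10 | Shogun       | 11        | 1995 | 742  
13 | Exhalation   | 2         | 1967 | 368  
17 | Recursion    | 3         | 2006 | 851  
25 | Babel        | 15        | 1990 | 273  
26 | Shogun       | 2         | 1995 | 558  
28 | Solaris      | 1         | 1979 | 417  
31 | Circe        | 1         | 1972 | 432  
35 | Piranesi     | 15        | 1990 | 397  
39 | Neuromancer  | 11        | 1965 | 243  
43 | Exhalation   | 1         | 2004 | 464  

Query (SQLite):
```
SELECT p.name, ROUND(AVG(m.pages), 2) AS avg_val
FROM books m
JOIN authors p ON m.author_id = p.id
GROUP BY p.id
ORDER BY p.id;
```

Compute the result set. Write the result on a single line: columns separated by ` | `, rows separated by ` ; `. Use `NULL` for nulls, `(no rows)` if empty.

Join each books row to its authors via author_id.
Group joined rows by authors.id; compute ROUND(AVG(m.pages), 2) per group.
  1: ids {4, 28, 31, 43} → ROUND(AVG(m.pages), 2)=513.25
  2: ids {13, 26} → ROUND(AVG(m.pages), 2)=463
  3: ids {5, 6, 17} → ROUND(AVG(m.pages), 2)=531.33
  11: ids {10, 39} → ROUND(AVG(m.pages), 2)=492.5
  15: ids {3, 25, 35} → ROUND(AVG(m.pages), 2)=418.67

Priya | 513.25 ; Hank | 463 ; Raj | 531.33 ; Noa | 492.5 ; Alice | 418.67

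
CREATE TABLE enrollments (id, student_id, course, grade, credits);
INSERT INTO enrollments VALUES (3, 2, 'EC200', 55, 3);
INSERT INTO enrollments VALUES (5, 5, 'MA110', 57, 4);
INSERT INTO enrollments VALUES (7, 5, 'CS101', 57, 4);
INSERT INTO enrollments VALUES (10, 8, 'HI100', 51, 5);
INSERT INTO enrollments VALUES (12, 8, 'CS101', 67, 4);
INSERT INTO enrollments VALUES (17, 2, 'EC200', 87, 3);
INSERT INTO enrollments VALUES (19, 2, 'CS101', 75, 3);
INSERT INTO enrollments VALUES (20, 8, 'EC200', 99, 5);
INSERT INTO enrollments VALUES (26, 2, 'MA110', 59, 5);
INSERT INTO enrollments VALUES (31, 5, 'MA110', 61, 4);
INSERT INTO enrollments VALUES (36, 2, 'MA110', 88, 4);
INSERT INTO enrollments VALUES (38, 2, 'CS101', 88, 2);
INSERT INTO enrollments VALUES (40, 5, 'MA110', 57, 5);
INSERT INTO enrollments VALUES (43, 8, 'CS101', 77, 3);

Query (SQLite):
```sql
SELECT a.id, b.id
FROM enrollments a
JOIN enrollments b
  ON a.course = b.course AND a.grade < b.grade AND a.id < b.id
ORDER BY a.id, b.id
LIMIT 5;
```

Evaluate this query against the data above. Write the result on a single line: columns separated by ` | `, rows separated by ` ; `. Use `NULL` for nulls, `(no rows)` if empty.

3 | 17 ; 3 | 20 ; 5 | 26 ; 5 | 31 ; 5 | 36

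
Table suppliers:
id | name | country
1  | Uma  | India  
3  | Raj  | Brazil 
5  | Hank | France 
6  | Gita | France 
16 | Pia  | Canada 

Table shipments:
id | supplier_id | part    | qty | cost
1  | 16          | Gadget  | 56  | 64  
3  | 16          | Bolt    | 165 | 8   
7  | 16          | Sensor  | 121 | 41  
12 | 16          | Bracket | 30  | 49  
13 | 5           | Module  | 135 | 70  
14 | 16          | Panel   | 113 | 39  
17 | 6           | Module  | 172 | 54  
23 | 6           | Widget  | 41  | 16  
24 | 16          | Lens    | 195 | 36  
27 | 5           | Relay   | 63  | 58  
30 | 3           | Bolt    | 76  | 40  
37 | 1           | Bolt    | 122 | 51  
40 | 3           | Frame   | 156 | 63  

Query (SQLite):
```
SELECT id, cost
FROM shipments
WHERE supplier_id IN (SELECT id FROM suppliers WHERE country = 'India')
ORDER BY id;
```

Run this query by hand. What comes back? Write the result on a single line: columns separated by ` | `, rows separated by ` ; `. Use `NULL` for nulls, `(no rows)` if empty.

37 | 51

Inner query: suppliers.id where country = 'India'.
Outer: keep shipments rows whose supplier_id is in that set.
Inner query → {1}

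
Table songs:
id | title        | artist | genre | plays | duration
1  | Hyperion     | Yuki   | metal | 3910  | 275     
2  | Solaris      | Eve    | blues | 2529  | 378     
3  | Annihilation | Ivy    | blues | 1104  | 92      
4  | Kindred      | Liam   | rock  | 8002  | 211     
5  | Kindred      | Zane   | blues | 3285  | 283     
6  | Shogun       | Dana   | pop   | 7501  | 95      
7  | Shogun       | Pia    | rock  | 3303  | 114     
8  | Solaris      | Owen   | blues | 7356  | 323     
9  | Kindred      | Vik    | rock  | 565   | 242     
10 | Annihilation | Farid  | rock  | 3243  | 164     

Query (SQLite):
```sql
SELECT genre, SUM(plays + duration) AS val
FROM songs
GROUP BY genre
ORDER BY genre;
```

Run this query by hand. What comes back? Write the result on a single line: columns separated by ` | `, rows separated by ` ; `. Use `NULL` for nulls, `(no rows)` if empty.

blues | 15350 ; metal | 4185 ; pop | 7596 ; rock | 15844

For each row compute plays + duration.
Group by genre; take SUM of the expression per group.
  blues: ids {2, 3, 5, 8} → SUM(plays + duration)=15350
  metal: ids {1} → SUM(plays + duration)=4185
  pop: ids {6} → SUM(plays + duration)=7596
  rock: ids {4, 7, 9, 10} → SUM(plays + duration)=15844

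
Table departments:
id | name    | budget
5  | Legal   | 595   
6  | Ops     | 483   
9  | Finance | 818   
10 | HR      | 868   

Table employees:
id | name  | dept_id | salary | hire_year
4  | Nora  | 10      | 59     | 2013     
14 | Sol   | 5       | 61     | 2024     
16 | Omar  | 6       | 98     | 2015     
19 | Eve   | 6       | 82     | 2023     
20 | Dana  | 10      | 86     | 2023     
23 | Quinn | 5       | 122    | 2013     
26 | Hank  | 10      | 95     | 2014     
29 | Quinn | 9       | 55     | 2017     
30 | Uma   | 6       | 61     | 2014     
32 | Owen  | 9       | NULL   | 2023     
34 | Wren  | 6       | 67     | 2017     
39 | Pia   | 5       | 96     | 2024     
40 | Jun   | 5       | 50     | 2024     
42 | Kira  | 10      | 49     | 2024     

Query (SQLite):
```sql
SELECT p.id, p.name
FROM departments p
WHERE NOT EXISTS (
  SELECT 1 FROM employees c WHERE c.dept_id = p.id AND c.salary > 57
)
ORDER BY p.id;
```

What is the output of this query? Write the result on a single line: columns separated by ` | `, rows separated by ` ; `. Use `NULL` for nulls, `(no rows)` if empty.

9 | Finance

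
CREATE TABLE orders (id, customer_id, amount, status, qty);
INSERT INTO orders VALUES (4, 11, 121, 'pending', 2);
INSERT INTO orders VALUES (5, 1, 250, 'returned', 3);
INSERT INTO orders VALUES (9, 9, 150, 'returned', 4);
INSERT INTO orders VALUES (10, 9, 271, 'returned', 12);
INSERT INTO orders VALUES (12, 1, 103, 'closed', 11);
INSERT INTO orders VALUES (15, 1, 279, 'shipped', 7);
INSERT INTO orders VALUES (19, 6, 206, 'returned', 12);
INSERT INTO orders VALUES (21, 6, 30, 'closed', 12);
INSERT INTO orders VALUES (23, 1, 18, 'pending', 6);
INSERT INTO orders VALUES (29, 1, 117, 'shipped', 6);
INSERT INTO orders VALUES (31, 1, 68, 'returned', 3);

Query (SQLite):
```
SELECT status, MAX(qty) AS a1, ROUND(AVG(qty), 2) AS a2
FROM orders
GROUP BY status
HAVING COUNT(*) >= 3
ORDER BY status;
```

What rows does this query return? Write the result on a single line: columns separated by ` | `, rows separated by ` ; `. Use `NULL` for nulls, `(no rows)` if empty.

returned | 12 | 6.8

Group orders by status.
Per group compute: MAX(qty), ROUND(AVG(qty), 2).
HAVING: drop groups with fewer than 3 rows.
  closed: ids {12, 21} → MAX(qty)=12, ROUND(AVG(qty), 2)=11.5
  pending: ids {4, 23} → MAX(qty)=6, ROUND(AVG(qty), 2)=4
  returned: ids {5, 9, 10, 19, 31} → MAX(qty)=12, ROUND(AVG(qty), 2)=6.8
  shipped: ids {15, 29} → MAX(qty)=7, ROUND(AVG(qty), 2)=6.5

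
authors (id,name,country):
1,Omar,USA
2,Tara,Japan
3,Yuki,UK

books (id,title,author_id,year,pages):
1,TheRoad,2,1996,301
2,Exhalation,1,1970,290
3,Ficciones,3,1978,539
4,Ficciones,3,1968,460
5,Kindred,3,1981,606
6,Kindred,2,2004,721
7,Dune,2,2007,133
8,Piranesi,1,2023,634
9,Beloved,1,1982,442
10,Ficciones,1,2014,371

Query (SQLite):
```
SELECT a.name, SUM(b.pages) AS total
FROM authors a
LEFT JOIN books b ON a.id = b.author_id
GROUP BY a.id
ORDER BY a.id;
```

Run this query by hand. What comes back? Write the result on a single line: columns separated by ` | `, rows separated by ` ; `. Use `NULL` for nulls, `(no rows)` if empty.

LEFT JOIN keeps every authors row; unmatched ones get NULL for books columns.
Group by authors.id and compute SUM(b.pages). SUM over an all-NULL group is NULL.
  1: ids {2, 8, 9, 10} → SUM(b.pages)=1737
  2: ids {1, 6, 7} → SUM(b.pages)=1155
  3: ids {3, 4, 5} → SUM(b.pages)=1605

Omar | 1737 ; Tara | 1155 ; Yuki | 1605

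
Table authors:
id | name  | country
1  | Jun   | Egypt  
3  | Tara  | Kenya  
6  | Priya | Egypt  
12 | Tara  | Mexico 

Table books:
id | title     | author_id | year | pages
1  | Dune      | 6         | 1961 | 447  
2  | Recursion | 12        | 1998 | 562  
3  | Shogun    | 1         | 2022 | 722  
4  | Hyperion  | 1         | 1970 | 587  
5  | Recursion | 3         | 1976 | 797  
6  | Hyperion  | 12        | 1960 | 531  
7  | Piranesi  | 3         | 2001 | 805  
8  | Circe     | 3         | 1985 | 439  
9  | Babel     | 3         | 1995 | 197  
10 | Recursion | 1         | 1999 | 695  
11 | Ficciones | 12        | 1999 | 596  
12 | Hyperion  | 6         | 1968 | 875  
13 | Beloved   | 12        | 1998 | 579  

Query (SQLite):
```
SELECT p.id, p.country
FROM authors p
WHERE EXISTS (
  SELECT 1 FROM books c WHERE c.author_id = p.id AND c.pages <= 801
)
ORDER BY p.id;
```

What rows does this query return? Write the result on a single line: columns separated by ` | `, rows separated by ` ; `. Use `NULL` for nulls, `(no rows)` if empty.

1 | Egypt ; 3 | Kenya ; 6 | Egypt ; 12 | Mexico

For each authors row, check whether any books with matching author_id has pages <= 801.
Keep rows where that is true.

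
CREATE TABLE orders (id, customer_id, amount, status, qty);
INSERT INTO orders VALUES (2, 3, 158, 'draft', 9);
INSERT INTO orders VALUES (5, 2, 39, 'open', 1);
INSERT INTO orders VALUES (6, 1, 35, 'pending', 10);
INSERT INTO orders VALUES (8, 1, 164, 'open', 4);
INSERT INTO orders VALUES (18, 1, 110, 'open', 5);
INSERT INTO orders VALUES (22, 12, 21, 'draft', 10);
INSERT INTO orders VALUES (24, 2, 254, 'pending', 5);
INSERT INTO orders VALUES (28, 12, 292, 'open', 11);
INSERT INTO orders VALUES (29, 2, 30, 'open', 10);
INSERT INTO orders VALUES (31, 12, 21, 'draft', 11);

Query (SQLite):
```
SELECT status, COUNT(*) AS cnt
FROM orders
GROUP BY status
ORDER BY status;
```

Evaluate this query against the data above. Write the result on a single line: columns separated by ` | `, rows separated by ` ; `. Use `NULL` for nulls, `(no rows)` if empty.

draft | 3 ; open | 5 ; pending | 2

Partition orders by status; compute COUNT(*) within each group.
  draft: ids {2, 22, 31} → COUNT(*)=3
  open: ids {5, 8, 18, 28, 29} → COUNT(*)=5
  pending: ids {6, 24} → COUNT(*)=2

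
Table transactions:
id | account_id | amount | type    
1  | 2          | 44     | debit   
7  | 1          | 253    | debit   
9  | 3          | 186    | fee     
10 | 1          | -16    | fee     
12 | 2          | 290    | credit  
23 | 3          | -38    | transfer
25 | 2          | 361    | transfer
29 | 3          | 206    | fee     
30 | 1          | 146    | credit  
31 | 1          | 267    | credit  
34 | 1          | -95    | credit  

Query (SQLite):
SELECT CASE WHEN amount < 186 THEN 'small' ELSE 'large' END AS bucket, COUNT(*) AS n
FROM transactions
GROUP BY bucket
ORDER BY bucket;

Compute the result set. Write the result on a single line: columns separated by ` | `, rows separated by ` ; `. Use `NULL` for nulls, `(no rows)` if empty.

Bucket rows by amount < 186 → 'small' else 'large'; count each bucket.

large | 6 ; small | 5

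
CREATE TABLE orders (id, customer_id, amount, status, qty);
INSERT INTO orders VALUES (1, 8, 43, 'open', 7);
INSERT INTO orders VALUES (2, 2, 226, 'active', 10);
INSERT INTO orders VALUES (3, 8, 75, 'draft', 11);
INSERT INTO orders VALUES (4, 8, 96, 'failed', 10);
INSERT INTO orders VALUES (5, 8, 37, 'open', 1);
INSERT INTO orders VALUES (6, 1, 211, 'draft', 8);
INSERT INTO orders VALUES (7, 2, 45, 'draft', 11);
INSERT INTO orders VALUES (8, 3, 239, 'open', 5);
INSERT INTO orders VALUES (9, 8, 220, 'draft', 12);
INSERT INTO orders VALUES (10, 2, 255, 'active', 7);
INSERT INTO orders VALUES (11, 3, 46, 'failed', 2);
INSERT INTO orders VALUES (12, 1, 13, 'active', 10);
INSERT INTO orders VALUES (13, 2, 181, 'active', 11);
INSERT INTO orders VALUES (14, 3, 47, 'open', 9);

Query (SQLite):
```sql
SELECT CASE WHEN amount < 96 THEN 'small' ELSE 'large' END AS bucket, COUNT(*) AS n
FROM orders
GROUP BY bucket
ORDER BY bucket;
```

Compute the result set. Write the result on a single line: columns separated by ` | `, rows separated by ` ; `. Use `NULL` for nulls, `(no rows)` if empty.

large | 7 ; small | 7

Bucket rows by amount < 96 → 'small' else 'large'; count each bucket.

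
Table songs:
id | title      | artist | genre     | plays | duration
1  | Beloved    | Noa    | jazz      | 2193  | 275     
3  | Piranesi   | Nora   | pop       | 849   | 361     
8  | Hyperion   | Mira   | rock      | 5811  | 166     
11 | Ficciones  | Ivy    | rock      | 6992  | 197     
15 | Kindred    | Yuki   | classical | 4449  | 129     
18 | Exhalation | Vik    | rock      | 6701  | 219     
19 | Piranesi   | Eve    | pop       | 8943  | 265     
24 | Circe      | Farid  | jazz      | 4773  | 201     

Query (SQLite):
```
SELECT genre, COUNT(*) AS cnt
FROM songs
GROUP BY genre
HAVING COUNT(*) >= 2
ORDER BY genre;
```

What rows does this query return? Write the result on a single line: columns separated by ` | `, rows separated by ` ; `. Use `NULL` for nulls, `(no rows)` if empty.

jazz | 2 ; pop | 2 ; rock | 3

Partition songs by genre; compute COUNT(*) within each group.
HAVING: keep groups with count ≥ 2.
  classical: ids {15} → COUNT(*)=1
  jazz: ids {1, 24} → COUNT(*)=2
  pop: ids {3, 19} → COUNT(*)=2
  rock: ids {8, 11, 18} → COUNT(*)=3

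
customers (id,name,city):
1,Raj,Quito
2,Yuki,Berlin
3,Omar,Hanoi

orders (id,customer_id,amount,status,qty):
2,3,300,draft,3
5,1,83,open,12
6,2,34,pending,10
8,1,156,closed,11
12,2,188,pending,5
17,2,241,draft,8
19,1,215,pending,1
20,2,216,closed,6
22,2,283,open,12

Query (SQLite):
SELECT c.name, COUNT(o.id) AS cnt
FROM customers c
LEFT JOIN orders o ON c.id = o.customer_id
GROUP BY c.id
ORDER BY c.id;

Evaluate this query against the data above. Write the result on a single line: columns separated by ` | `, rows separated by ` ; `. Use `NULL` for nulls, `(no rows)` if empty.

LEFT JOIN keeps every customers row; unmatched ones get NULL for orders columns.
Group by customers.id and compute COUNT(o.id). COUNT(col) of an all-NULL group is 0.
  1: ids {5, 8, 19} → COUNT(o.id)=3
  2: ids {6, 12, 17, 20, 22} → COUNT(o.id)=5
  3: ids {2} → COUNT(o.id)=1

Raj | 3 ; Yuki | 5 ; Omar | 1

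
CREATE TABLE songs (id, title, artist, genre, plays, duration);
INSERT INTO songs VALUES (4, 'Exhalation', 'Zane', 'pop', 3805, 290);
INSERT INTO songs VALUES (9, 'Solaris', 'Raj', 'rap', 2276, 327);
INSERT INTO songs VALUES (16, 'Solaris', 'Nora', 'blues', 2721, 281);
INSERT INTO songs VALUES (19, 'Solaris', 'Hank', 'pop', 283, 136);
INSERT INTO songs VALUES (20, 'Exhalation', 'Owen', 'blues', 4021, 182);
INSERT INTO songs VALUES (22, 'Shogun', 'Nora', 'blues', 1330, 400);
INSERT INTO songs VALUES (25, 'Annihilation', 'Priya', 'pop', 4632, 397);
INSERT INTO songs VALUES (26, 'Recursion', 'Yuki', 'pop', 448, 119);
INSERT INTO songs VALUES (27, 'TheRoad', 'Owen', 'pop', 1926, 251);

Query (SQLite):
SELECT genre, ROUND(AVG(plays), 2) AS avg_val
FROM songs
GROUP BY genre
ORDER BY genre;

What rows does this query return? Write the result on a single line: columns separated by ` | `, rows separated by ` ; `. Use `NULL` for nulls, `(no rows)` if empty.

blues | 2690.67 ; pop | 2218.8 ; rap | 2276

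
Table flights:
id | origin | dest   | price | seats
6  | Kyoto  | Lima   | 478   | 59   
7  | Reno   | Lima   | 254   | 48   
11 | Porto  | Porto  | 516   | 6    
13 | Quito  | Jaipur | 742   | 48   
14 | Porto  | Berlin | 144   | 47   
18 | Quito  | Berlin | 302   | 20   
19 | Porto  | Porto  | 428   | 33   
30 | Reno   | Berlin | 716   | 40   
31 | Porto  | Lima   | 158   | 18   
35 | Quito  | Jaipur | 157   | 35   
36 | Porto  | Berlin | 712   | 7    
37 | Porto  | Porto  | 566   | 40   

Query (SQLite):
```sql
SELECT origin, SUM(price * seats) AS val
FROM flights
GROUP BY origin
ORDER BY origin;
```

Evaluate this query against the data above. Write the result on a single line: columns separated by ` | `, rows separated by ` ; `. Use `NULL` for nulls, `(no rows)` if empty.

Kyoto | 28202 ; Porto | 54456 ; Quito | 47151 ; Reno | 40832

For each row compute price * seats.
Group by origin; take SUM of the expression per group.
  Kyoto: ids {6} → SUM(price * seats)=28202
  Porto: ids {11, 14, 19, 31, 36, 37} → SUM(price * seats)=54456
  Quito: ids {13, 18, 35} → SUM(price * seats)=47151
  Reno: ids {7, 30} → SUM(price * seats)=40832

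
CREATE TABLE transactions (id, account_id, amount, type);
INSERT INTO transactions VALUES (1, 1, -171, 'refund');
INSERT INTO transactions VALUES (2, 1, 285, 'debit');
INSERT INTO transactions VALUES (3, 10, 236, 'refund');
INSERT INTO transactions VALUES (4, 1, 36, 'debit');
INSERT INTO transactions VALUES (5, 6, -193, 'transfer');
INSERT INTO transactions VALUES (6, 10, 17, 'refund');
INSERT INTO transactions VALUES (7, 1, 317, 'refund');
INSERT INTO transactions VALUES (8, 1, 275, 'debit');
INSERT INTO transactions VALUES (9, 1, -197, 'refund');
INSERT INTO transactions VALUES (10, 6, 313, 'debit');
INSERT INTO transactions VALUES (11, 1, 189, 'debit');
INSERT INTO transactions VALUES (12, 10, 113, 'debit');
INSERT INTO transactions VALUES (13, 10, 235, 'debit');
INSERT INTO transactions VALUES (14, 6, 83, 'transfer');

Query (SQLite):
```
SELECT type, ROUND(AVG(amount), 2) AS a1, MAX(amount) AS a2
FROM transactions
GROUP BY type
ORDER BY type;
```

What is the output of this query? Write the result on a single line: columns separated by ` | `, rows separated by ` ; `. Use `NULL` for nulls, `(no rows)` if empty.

debit | 206.57 | 313 ; refund | 40.4 | 317 ; transfer | -55 | 83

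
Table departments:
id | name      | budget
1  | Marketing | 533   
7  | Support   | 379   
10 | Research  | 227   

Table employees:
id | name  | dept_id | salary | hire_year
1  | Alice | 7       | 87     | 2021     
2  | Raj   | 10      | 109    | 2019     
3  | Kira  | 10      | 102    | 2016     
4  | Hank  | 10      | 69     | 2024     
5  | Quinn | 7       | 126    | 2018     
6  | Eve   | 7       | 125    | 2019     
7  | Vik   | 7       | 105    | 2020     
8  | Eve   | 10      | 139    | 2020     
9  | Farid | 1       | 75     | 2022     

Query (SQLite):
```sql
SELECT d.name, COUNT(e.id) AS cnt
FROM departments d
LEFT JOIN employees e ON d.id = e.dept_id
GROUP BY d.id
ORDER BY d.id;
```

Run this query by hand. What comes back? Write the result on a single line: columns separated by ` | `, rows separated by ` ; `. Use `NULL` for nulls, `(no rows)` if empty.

Marketing | 1 ; Support | 4 ; Research | 4

LEFT JOIN keeps every departments row; unmatched ones get NULL for employees columns.
Group by departments.id and compute COUNT(e.id). COUNT(col) of an all-NULL group is 0.
  1: ids {9} → COUNT(e.id)=1
  7: ids {1, 5, 6, 7} → COUNT(e.id)=4
  10: ids {2, 3, 4, 8} → COUNT(e.id)=4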